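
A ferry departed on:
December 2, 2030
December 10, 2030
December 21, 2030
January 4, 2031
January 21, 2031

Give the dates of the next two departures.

February 10, 2031; March 5, 2031

Intervals are 8, 11, 14, 17 days — an arithmetic progression with common difference 3.
Next gap: 20 days. January 21, 2031 + 20 days = February 10, 2031.
Next gap: 23 days. February 10, 2031 + 23 days = March 5, 2031.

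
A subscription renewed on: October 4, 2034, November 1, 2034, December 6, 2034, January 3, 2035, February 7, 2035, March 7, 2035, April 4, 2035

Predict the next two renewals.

Gaps: 28, 35, 28, 35, 28, 28 days — a mix of 28 and 35. Every date is a Wednesday.
Each is the 1st Wednesday of its month.
1st Wednesday of May 2035: May 2, 2035.
June 2035 — 1st Wednesday is June 6, 2035.

May 2, 2035; June 6, 2035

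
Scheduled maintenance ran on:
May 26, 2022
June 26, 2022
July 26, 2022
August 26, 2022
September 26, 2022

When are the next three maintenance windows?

October 26, 2022; November 26, 2022; December 26, 2022

Each date is the 26th; the gaps (31, 30, 31, 31) track the month lengths.
The rule is the 26th of each month.
October 2022: October 26, 2022.
Next: November 2022 → November 26, 2022.
December 2022: December 26, 2022.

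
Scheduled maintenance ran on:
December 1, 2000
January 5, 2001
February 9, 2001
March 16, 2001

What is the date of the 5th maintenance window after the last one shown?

Every event comes 35 days after the last (35, 35, 35).
March 16, 2001 + 35 days = April 20, 2001.
April 20, 2001 + 35 days = May 25, 2001.
May 25, 2001 + 35 days = June 29, 2001.
June 29, 2001 + 35 days = August 3, 2001.
August 3, 2001 + 35 days = September 7, 2001.

September 7, 2001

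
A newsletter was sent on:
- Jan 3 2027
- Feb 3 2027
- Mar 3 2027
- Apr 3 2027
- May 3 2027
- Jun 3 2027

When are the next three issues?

Gaps: 31, 28, 31, 30, 31 days — not constant. Every event is on the 3rd of the month.
Pattern: the 3rd of each month.
July 2027: Jul 3 2027.
August 2027: Aug 3 2027.
September 2027: Sep 3 2027.

Jul 3 2027, Aug 3 2027, Sep 3 2027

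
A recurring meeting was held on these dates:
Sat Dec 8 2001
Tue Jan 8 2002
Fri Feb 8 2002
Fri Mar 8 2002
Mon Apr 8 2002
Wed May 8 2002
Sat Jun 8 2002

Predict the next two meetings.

Each date is the 8th; the gaps (31, 31, 28, 31, 30, 31) track the month lengths.
The rule is the 8th of each month.
Next: July 2002 → Mon Jul 8 2002.
August 2002: Thu Aug 8 2002.

Mon Jul 8 2002, Thu Aug 8 2002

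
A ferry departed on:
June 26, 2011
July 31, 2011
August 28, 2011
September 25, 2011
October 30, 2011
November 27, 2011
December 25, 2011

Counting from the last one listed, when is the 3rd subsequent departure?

These are Sundays with 35, 28, 28, 35, 28, 28-day gaps.
Each is the final Sunday of its month — July 31, 2011 is past the 28th, so '4th Sunday' doesn't fit.
January 2012 ends with Sunday January 29, 2012.
Last Sunday of February 2012: February 26, 2012.
Last Sunday of March 2012: March 25, 2012.

March 25, 2012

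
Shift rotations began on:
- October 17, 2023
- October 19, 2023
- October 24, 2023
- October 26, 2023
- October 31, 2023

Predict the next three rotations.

Gaps: 2, 5, 2, 5 days — not constant, but cyclic with period 2.
The events fall on every Tuesday and Thursday.
The following Thursday is November 2, 2023.
Next Tuesday: November 7, 2023.
The following Thursday is November 9, 2023.

November 2, 2023; November 7, 2023; November 9, 2023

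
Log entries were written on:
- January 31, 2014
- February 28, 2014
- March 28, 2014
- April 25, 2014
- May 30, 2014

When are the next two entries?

June 27, 2014; July 25, 2014

Every date is a Friday; gaps 28, 28, 28, 35 days.
Each is the last Friday of its month (at least one falls on the 29th or later, ruling out '4th Friday').
June 2014 ends with Friday June 27, 2014.
Last Friday of July 2014: July 25, 2014.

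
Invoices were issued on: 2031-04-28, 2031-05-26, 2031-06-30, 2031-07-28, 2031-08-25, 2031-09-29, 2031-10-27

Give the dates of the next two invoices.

2031-11-24, 2031-12-29

These are Mondays with 28, 35, 28, 28, 35, 28-day gaps.
Each is the final Monday of its month — 2031-06-30 is past the 28th, so '4th Monday' doesn't fit.
Last Monday of November 2031: 2031-11-24.
December 2031 ends with Monday 2031-12-29.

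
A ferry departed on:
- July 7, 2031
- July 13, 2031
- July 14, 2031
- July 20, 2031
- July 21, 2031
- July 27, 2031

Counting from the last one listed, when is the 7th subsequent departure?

August 18, 2031

Gaps: 6, 1, 6, 1, 6 days — not constant, but cyclic with period 2.
The events fall on every Monday and Sunday.
The following Monday is July 28, 2031.
The following Sunday is August 3, 2031.
Next Monday: August 4, 2031.
The following Sunday is August 10, 2031.
Next Monday: August 11, 2031.
Next Sunday: August 17, 2031.
The following Monday is August 18, 2031.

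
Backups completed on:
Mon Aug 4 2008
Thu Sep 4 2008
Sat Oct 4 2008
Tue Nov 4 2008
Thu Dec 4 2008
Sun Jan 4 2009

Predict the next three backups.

Wed Feb 4 2009, Wed Mar 4 2009, Sat Apr 4 2009

Gaps: 31, 30, 31, 30, 31 days — not constant. Every event is on the 4th of the month.
Pattern: the 4th of each month.
Next: February 2009 → Wed Feb 4 2009.
Next: March 2009 → Wed Mar 4 2009.
Next: April 2009 → Sat Apr 4 2009.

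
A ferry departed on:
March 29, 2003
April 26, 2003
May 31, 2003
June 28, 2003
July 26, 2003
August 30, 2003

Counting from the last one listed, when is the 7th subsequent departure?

March 27, 2004

All Saturdays; the gaps (28, 35, 28, 28, 35) vary with month length.
This is the last Saturday of each month.
Last Saturday of September 2003: September 27, 2003.
Last Saturday of October 2003: October 25, 2003.
November 2003 ends with Saturday November 29, 2003.
Last Saturday of December 2003: December 27, 2003.
January 2004 ends with Saturday January 31, 2004.
February 2004 ends with Saturday February 28, 2004.
March 2004 ends with Saturday March 27, 2004.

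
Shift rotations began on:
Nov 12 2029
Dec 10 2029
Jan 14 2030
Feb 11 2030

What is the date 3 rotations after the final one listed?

May 13 2030

Gaps: 28, 35, 28 days — a mix of 28 and 35. Every date is a Monday.
Each is the 2nd Monday of its month.
2nd Monday of March 2030: Mar 11 2030.
April 2030 — 2nd Monday is Apr 8 2030.
May 2030 — 2nd Monday is May 13 2030.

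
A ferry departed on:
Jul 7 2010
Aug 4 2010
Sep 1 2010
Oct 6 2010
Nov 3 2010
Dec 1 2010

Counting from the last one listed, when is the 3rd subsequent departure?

Mar 2 2011

These are Wednesdays at 28- or 35-day spacing (28, 28, 35, 28, 28).
The pattern: 1st Wednesday of the month.
January 2011 — 1st Wednesday is Jan 5 2011.
February 2011 — 1st Wednesday is Feb 2 2011.
1st Wednesday of March 2011: Mar 2 2011.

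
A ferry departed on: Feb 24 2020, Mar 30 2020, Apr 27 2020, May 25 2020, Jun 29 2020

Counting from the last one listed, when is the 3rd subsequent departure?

All Mondays; the gaps (35, 28, 28, 35) vary with month length.
This is the last Monday of each month.
Last Monday of July 2020: Jul 27 2020.
Last Monday of August 2020: Aug 31 2020.
September 2020 ends with Monday Sep 28 2020.

Sep 28 2020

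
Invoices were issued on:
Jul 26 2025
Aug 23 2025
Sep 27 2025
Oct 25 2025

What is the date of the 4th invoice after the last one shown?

Feb 28 2026

Gaps: 28, 35, 28 days — a mix of 28 and 35. Every date is a Saturday.
Each is the 4th Saturday of its month.
November 2025 — 4th Saturday is Nov 22 2025.
4th Saturday of December 2025: Dec 27 2025.
January 2026 — 4th Saturday is Jan 24 2026.
4th Saturday of February 2026: Feb 28 2026.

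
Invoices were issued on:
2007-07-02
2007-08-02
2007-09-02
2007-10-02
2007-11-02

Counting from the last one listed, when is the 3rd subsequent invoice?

2008-02-02

Each date is the 2nd; the gaps (31, 31, 30, 31) track the month lengths.
The rule is the 2nd of each month.
Next: December 2007 → 2007-12-02.
January 2008: 2008-01-02.
February 2008: 2008-02-02.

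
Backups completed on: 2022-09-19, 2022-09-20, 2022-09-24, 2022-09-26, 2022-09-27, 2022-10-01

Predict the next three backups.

The gap pattern 1, 4, 2, 1, 4 repeats every 3 events.
These are the Mondays, Tuesdays and Saturdays of each week.
The following Monday is 2022-10-03.
The following Tuesday is 2022-10-04.
The following Saturday is 2022-10-08.

2022-10-03, 2022-10-04, 2022-10-08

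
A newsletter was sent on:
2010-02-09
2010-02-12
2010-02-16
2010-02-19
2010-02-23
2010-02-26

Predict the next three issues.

Every event lands on a Tuesday or Friday (gaps cycle 3, 4, 3, 4, 3).
So the schedule is: every Tuesday and Friday.
Next Tuesday: 2010-03-02.
The following Friday is 2010-03-05.
The following Tuesday is 2010-03-09.

2010-03-02, 2010-03-05, 2010-03-09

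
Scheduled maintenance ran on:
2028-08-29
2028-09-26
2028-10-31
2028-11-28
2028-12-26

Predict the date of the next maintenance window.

2029-01-30

All Tuesdays; the gaps (28, 35, 28, 28) vary with month length.
This is the last Tuesday of each month.
Last Tuesday of January 2029: 2029-01-30.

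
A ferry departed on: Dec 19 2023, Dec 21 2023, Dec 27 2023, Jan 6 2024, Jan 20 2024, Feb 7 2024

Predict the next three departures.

Feb 29 2024, Mar 26 2024, Apr 25 2024

Gaps: 2, 6, 10, 14, 18 days — each gap is 4 larger than the previous one.
Next gap: 22 days. Feb 7 2024 + 22 days = Feb 29 2024.
Next gap: 26 days. Feb 29 2024 + 26 days = Mar 26 2024.
Next gap: 30 days. Mar 26 2024 + 30 days = Apr 25 2024.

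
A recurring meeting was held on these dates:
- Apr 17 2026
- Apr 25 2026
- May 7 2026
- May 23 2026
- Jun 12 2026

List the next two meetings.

The spacing grows by 4 each time: 8, 12, 16, 20 days.
Next gap: 24 days. Jun 12 2026 + 24 days = Jul 6 2026.
Next gap: 28 days. Jul 6 2026 + 28 days = Aug 3 2026.

Jul 6 2026, Aug 3 2026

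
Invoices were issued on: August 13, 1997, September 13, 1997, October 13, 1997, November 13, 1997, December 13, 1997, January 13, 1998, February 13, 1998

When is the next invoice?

The day-of-month is always 13 (31, 30, 31, 30, 31, 31 days between events).
So this recurs on the 13th of each month.
March 1998: March 13, 1998.

March 13, 1998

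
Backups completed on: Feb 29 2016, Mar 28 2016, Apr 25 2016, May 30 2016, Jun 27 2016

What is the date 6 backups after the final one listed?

These are Mondays with 28, 28, 35, 28-day gaps.
Each is the final Monday of its month — Feb 29 2016 is past the 28th, so '4th Monday' doesn't fit.
Last Monday of July 2016: Jul 25 2016.
August 2016 ends with Monday Aug 29 2016.
Last Monday of September 2016: Sep 26 2016.
October 2016 ends with Monday Oct 31 2016.
November 2016 ends with Monday Nov 28 2016.
Last Monday of December 2016: Dec 26 2016.

Dec 26 2016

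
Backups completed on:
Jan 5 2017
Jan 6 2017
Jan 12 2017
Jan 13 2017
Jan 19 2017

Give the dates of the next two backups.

Jan 20 2017, Jan 26 2017

Gaps: 1, 6, 1, 6 days — not constant, but cyclic with period 2.
The events fall on every Thursday and Friday.
Next Friday: Jan 20 2017.
The following Thursday is Jan 26 2017.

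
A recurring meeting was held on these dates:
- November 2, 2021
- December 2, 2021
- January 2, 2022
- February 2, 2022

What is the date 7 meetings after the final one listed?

September 2, 2022

Gaps: 30, 31, 31 days — not constant. Every event is on the 2nd of the month.
Pattern: the 2nd of each month.
Next: March 2022 → March 2, 2022.
Next: April 2022 → April 2, 2022.
Next: May 2022 → May 2, 2022.
June 2022: June 2, 2022.
Next: July 2022 → July 2, 2022.
August 2022: August 2, 2022.
Next: September 2022 → September 2, 2022.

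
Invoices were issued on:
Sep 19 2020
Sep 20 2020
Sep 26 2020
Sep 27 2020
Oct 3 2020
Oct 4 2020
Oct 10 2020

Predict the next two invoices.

Oct 11 2020, Oct 17 2020

Gaps: 1, 6, 1, 6, 1, 6 days — not constant, but cyclic with period 2.
The events fall on every Saturday and Sunday.
Next Sunday: Oct 11 2020.
The following Saturday is Oct 17 2020.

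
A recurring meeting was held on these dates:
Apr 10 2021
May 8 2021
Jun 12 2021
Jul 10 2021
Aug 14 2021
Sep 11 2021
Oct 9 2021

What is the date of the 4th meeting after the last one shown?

Feb 12 2022

These are Saturdays at 28- or 35-day spacing (28, 35, 28, 35, 28, 28).
The pattern: 2nd Saturday of the month.
November 2021 — 2nd Saturday is Nov 13 2021.
2nd Saturday of December 2021: Dec 11 2021.
January 2022 — 2nd Saturday is Jan 8 2022.
February 2022 — 2nd Saturday is Feb 12 2022.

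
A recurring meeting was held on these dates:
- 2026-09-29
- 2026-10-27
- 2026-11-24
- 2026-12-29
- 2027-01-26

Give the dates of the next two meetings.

2027-02-23, 2027-03-30

All Tuesdays; the gaps (28, 28, 35, 28) vary with month length.
This is the last Tuesday of each month.
Last Tuesday of February 2027: 2027-02-23.
March 2027 ends with Tuesday 2027-03-30.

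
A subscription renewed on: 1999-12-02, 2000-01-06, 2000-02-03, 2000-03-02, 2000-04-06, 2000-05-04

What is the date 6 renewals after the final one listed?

These are Thursdays at 28- or 35-day spacing (35, 28, 28, 35, 28).
The pattern: 1st Thursday of the month.
1st Thursday of June 2000: 2000-06-01.
1st Thursday of July 2000: 2000-07-06.
August 2000 — 1st Thursday is 2000-08-03.
1st Thursday of September 2000: 2000-09-07.
October 2000 — 1st Thursday is 2000-10-05.
1st Thursday of November 2000: 2000-11-02.

2000-11-02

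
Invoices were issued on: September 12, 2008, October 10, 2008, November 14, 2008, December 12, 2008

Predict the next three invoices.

January 9, 2009; February 13, 2009; March 13, 2009

All dates are Fridays, 28, 35, 28 days apart.
Specifically, the 2nd Friday of each month.
2nd Friday of January 2009: January 9, 2009.
February 2009 — 2nd Friday is February 13, 2009.
2nd Friday of March 2009: March 13, 2009.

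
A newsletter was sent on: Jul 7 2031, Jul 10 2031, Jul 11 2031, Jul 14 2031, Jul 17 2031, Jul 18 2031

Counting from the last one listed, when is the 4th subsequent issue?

Gaps: 3, 1, 3, 3, 1 days — not constant, but cyclic with period 3.
The events fall on every Monday, Thursday and Friday.
The following Monday is Jul 21 2031.
The following Thursday is Jul 24 2031.
Next Friday: Jul 25 2031.
Next Monday: Jul 28 2031.

Jul 28 2031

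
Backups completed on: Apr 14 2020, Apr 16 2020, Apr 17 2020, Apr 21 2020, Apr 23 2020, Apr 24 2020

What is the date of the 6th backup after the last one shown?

May 8 2020

Every event lands on a Tuesday or Thursday or Friday (gaps cycle 2, 1, 4, 2, 1).
So the schedule is: every Tuesday, Thursday and Friday.
The following Tuesday is Apr 28 2020.
The following Thursday is Apr 30 2020.
Next Friday: May 1 2020.
Next Tuesday: May 5 2020.
The following Thursday is May 7 2020.
The following Friday is May 8 2020.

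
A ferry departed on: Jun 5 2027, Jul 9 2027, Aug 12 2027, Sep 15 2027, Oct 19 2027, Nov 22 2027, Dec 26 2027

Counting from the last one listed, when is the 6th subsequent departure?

Gaps between consecutive events: 34, 34, 34, 34, 34, 34 days — a constant 34-day interval.
Dec 26 2027 + 34 days = Jan 29 2028.
Jan 29 2028 + 34 days = Mar 3 2028.
Mar 3 2028 + 34 days = Apr 6 2028.
Apr 6 2028 + 34 days = May 10 2028.
May 10 2028 + 34 days = Jun 13 2028.
Jun 13 2028 + 34 days = Jul 17 2028.

Jul 17 2028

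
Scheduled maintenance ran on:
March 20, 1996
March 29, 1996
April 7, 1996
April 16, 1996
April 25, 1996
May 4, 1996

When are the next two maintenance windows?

Gaps between consecutive events: 9, 9, 9, 9, 9 days — a constant 9-day interval.
May 4, 1996 + 9 days = May 13, 1996.
May 13, 1996 + 9 days = May 22, 1996.

May 13, 1996; May 22, 1996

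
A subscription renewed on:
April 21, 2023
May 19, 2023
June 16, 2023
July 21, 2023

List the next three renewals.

All dates are Fridays, 28, 28, 35 days apart.
Specifically, the 3rd Friday of each month.
August 2023 — 3rd Friday is August 18, 2023.
3rd Friday of September 2023: September 15, 2023.
3rd Friday of October 2023: October 20, 2023.

August 18, 2023; September 15, 2023; October 20, 2023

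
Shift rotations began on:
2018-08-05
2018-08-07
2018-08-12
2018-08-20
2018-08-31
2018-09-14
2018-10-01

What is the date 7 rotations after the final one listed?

2019-04-22

The spacing grows by 3 each time: 2, 5, 8, 11, 14, 17 days.
Next gap: 20 days. 2018-10-01 + 20 days = 2018-10-21.
Next gap: 23 days. 2018-10-21 + 23 days = 2018-11-13.
Next gap: 26 days. 2018-11-13 + 26 days = 2018-12-09.
Next gap: 29 days. 2018-12-09 + 29 days = 2019-01-07.
Next gap: 32 days. 2019-01-07 + 32 days = 2019-02-08.
Next gap: 35 days. 2019-02-08 + 35 days = 2019-03-15.
Next gap: 38 days. 2019-03-15 + 38 days = 2019-04-22.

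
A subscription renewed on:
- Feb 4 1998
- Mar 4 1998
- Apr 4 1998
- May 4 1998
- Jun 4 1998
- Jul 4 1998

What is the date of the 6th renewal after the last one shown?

Jan 4 1999

The day-of-month is always 4 (28, 31, 30, 31, 30 days between events).
So this recurs on the 4th of each month.
August 1998: Aug 4 1998.
September 1998: Sep 4 1998.
Next: October 1998 → Oct 4 1998.
November 1998: Nov 4 1998.
Next: December 1998 → Dec 4 1998.
Next: January 1999 → Jan 4 1999.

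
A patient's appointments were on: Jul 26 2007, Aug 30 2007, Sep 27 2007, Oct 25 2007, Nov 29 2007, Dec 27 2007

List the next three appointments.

Jan 31 2008, Feb 28 2008, Mar 27 2008

These are Thursdays with 35, 28, 28, 35, 28-day gaps.
Each is the final Thursday of its month — Aug 30 2007 is past the 28th, so '4th Thursday' doesn't fit.
January 2008 ends with Thursday Jan 31 2008.
February 2008 ends with Thursday Feb 28 2008.
Last Thursday of March 2008: Mar 27 2008.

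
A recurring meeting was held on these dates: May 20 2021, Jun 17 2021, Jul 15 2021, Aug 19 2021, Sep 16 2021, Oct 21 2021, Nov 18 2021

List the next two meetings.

Dec 16 2021, Jan 20 2022

All dates are Thursdays, 28, 28, 35, 28, 35, 28 days apart.
Specifically, the 3rd Thursday of each month.
3rd Thursday of December 2021: Dec 16 2021.
January 2022 — 3rd Thursday is Jan 20 2022.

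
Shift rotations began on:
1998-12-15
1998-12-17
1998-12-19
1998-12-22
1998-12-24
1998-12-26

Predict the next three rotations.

1998-12-29, 1998-12-31, 1999-01-02

The gap pattern 2, 2, 3, 2, 2 repeats every 3 events.
These are the Tuesdays, Thursdays and Saturdays of each week.
Next Tuesday: 1998-12-29.
Next Thursday: 1998-12-31.
The following Saturday is 1999-01-02.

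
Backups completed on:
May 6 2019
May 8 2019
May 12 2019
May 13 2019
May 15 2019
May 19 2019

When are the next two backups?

Gaps: 2, 4, 1, 2, 4 days — not constant, but cyclic with period 3.
The events fall on every Monday, Wednesday and Sunday.
The following Monday is May 20 2019.
The following Wednesday is May 22 2019.

May 20 2019, May 22 2019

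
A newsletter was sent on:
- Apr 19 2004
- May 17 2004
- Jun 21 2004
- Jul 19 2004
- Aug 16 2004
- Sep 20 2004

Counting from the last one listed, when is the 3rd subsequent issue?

Dec 20 2004

These are Mondays at 28- or 35-day spacing (28, 35, 28, 28, 35).
The pattern: 3rd Monday of the month.
October 2004 — 3rd Monday is Oct 18 2004.
November 2004 — 3rd Monday is Nov 15 2004.
3rd Monday of December 2004: Dec 20 2004.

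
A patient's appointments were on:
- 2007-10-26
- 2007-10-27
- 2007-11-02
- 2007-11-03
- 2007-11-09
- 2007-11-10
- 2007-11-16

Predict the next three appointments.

Every event lands on a Friday or Saturday (gaps cycle 1, 6, 1, 6, 1, 6).
So the schedule is: every Friday and Saturday.
Next Saturday: 2007-11-17.
Next Friday: 2007-11-23.
The following Saturday is 2007-11-24.

2007-11-17, 2007-11-23, 2007-11-24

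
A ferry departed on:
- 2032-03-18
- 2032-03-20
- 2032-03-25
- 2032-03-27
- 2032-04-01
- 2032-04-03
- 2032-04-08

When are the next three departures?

2032-04-10, 2032-04-15, 2032-04-17

Every event lands on a Thursday or Saturday (gaps cycle 2, 5, 2, 5, 2, 5).
So the schedule is: every Thursday and Saturday.
The following Saturday is 2032-04-10.
Next Thursday: 2032-04-15.
The following Saturday is 2032-04-17.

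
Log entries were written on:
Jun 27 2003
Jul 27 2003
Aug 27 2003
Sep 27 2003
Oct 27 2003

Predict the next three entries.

Gaps: 30, 31, 31, 30 days — not constant. Every event is on the 27th of the month.
Pattern: the 27th of each month.
Next: November 2003 → Nov 27 2003.
December 2003: Dec 27 2003.
January 2004: Jan 27 2004.

Nov 27 2003, Dec 27 2003, Jan 27 2004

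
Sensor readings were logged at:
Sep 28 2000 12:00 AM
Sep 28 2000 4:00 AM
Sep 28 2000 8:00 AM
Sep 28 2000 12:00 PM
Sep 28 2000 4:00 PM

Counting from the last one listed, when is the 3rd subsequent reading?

Sep 29 2000 4:00 AM

The interval is a steady 4 hours (4, 4, 4, 4).
Sep 28 2000 4:00 PM + 4 h = Sep 28 2000 8:00 PM.
Sep 28 2000 8:00 PM + 4 h = Sep 29 2000 12:00 AM.
Sep 29 2000 12:00 AM + 4 h = Sep 29 2000 4:00 AM.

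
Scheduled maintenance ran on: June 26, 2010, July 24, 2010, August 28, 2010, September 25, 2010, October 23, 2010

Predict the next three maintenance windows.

All dates are Saturdays, 28, 35, 28, 28 days apart.
Specifically, the 4th Saturday of each month.
4th Saturday of November 2010: November 27, 2010.
4th Saturday of December 2010: December 25, 2010.
4th Saturday of January 2011: January 22, 2011.

November 27, 2010; December 25, 2010; January 22, 2011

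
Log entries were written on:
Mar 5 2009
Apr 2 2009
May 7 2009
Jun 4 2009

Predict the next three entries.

Gaps: 28, 35, 28 days — a mix of 28 and 35. Every date is a Thursday.
Each is the 1st Thursday of its month.
1st Thursday of July 2009: Jul 2 2009.
1st Thursday of August 2009: Aug 6 2009.
September 2009 — 1st Thursday is Sep 3 2009.

Jul 2 2009, Aug 6 2009, Sep 3 2009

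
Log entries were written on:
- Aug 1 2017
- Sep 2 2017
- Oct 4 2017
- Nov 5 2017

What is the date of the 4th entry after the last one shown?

Gaps between consecutive events: 32, 32, 32 days — a constant 32-day interval.
Nov 5 2017 + 32 days = Dec 7 2017.
Dec 7 2017 + 32 days = Jan 8 2018.
Jan 8 2018 + 32 days = Feb 9 2018.
Feb 9 2018 + 32 days = Mar 13 2018.

Mar 13 2018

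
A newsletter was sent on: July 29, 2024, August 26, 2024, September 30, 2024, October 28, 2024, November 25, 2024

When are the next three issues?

All Mondays; the gaps (28, 35, 28, 28) vary with month length.
This is the last Monday of each month.
Last Monday of December 2024: December 30, 2024.
Last Monday of January 2025: January 27, 2025.
Last Monday of February 2025: February 24, 2025.

December 30, 2024; January 27, 2025; February 24, 2025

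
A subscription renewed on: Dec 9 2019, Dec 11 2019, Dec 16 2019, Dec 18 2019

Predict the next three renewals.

Every event lands on a Monday or Wednesday (gaps cycle 2, 5, 2).
So the schedule is: every Monday and Wednesday.
The following Monday is Dec 23 2019.
The following Wednesday is Dec 25 2019.
Next Monday: Dec 30 2019.

Dec 23 2019, Dec 25 2019, Dec 30 2019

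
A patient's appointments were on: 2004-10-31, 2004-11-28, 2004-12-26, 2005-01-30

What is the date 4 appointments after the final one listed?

2005-05-29

Every date is a Sunday; gaps 28, 28, 35 days.
Each is the last Sunday of its month (at least one falls on the 29th or later, ruling out '4th Sunday').
February 2005 ends with Sunday 2005-02-27.
Last Sunday of March 2005: 2005-03-27.
April 2005 ends with Sunday 2005-04-24.
May 2005 ends with Sunday 2005-05-29.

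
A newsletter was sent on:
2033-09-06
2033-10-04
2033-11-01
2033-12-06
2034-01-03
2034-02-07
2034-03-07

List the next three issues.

2034-04-04, 2034-05-02, 2034-06-06

All dates are Tuesdays, 28, 28, 35, 28, 35, 28 days apart.
Specifically, the 1st Tuesday of each month.
April 2034 — 1st Tuesday is 2034-04-04.
May 2034 — 1st Tuesday is 2034-05-02.
June 2034 — 1st Tuesday is 2034-06-06.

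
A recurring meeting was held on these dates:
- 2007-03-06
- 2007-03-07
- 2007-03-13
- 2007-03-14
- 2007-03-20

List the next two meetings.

Every event lands on a Tuesday or Wednesday (gaps cycle 1, 6, 1, 6).
So the schedule is: every Tuesday and Wednesday.
The following Wednesday is 2007-03-21.
Next Tuesday: 2007-03-27.

2007-03-21, 2007-03-27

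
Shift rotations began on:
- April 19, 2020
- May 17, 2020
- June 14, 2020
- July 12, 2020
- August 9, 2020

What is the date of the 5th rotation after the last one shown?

Gaps between consecutive events: 28, 28, 28, 28 days — a constant 28-day interval.
August 9, 2020 + 28 days = September 6, 2020.
September 6, 2020 + 28 days = October 4, 2020.
October 4, 2020 + 28 days = November 1, 2020.
November 1, 2020 + 28 days = November 29, 2020.
November 29, 2020 + 28 days = December 27, 2020.

December 27, 2020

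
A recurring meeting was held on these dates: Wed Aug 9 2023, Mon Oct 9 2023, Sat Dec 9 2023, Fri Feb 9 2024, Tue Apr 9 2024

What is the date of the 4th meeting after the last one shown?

Mon Dec 9 2024

The day-of-month is always 9 (61, 61, 62, 60 days between events).
So this recurs on the 9th of every 2 months.
Next: June 2024 → Sun Jun 9 2024.
Next: August 2024 → Fri Aug 9 2024.
Next: October 2024 → Wed Oct 9 2024.
December 2024: Mon Dec 9 2024.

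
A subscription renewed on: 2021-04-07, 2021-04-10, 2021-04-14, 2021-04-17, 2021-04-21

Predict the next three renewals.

2021-04-24, 2021-04-28, 2021-05-01

The gap pattern 3, 4, 3, 4 repeats every 2 events.
These are the Wednesdays and Saturdays of each week.
The following Saturday is 2021-04-24.
The following Wednesday is 2021-04-28.
Next Saturday: 2021-05-01.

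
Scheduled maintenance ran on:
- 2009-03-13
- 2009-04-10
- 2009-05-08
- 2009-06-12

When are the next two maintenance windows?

2009-07-10, 2009-08-14

Gaps: 28, 28, 35 days — a mix of 28 and 35. Every date is a Friday.
Each is the 2nd Friday of its month.
2nd Friday of July 2009: 2009-07-10.
2nd Friday of August 2009: 2009-08-14.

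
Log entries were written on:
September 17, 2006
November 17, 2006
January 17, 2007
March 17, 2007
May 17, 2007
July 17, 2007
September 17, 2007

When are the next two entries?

November 17, 2007; January 17, 2008

Each date is the 17th; the gaps (61, 61, 59, 61, 61, 62) track the month lengths.
The rule is the 17th of every 2 months.
November 2007: November 17, 2007.
Next: January 2008 → January 17, 2008.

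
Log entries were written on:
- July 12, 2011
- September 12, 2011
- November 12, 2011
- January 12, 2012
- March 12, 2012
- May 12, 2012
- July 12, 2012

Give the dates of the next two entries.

September 12, 2012; November 12, 2012

Each date is the 12th; the gaps (62, 61, 61, 60, 61, 61) track the month lengths.
The rule is the 12th of every 2 months.
Next: September 2012 → September 12, 2012.
November 2012: November 12, 2012.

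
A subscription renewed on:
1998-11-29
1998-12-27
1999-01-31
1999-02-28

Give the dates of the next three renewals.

1999-03-28, 1999-04-25, 1999-05-30

All Sundays; the gaps (28, 35, 28) vary with month length.
This is the last Sunday of each month.
Last Sunday of March 1999: 1999-03-28.
April 1999 ends with Sunday 1999-04-25.
May 1999 ends with Sunday 1999-05-30.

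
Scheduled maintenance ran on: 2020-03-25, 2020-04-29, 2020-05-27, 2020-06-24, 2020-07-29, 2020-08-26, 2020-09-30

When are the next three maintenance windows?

These are Wednesdays with 35, 28, 28, 35, 28, 35-day gaps.
Each is the final Wednesday of its month — 2020-04-29 is past the 28th, so '4th Wednesday' doesn't fit.
Last Wednesday of October 2020: 2020-10-28.
Last Wednesday of November 2020: 2020-11-25.
December 2020 ends with Wednesday 2020-12-30.

2020-10-28, 2020-11-25, 2020-12-30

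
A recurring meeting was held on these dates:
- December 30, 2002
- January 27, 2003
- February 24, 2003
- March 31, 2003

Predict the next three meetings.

All Mondays; the gaps (28, 28, 35) vary with month length.
This is the last Monday of each month.
April 2003 ends with Monday April 28, 2003.
May 2003 ends with Monday May 26, 2003.
June 2003 ends with Monday June 30, 2003.

April 28, 2003; May 26, 2003; June 30, 2003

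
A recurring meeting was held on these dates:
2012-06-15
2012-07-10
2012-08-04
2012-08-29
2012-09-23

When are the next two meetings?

Every event comes 25 days after the last (25, 25, 25, 25).
2012-09-23 + 25 days = 2012-10-18.
2012-10-18 + 25 days = 2012-11-12.

2012-10-18, 2012-11-12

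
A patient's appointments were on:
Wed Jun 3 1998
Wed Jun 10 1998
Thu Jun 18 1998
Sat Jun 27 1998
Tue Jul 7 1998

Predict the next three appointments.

Sat Jul 18 1998, Thu Jul 30 1998, Wed Aug 12 1998

The spacing grows by 1 each time: 7, 8, 9, 10 days.
Next gap: 11 days. Tue Jul 7 1998 + 11 days = Sat Jul 18 1998.
Next gap: 12 days. Sat Jul 18 1998 + 12 days = Thu Jul 30 1998.
Next gap: 13 days. Thu Jul 30 1998 + 13 days = Wed Aug 12 1998.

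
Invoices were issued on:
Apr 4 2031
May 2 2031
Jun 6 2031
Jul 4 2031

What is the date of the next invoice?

Aug 1 2031

These are Fridays at 28- or 35-day spacing (28, 35, 28).
The pattern: 1st Friday of the month.
August 2031 — 1st Friday is Aug 1 2031.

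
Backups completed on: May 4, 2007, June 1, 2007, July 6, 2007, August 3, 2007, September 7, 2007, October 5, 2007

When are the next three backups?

Gaps: 28, 35, 28, 35, 28 days — a mix of 28 and 35. Every date is a Friday.
Each is the 1st Friday of its month.
1st Friday of November 2007: November 2, 2007.
December 2007 — 1st Friday is December 7, 2007.
1st Friday of January 2008: January 4, 2008.

November 2, 2007; December 7, 2007; January 4, 2008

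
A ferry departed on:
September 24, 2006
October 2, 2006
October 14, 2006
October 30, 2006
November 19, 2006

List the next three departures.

December 13, 2006; January 10, 2007; February 11, 2007

Gaps: 8, 12, 16, 20 days — each gap is 4 larger than the previous one.
Next gap: 24 days. November 19, 2006 + 24 days = December 13, 2006.
Next gap: 28 days. December 13, 2006 + 28 days = January 10, 2007.
Next gap: 32 days. January 10, 2007 + 32 days = February 11, 2007.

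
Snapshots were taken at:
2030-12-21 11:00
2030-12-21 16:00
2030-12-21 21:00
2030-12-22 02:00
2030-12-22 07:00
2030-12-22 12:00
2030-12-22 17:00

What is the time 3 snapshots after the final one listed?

Gaps: 5, 5, 5, 5, 5, 5 hours — each event is 5 hours after the previous one.
2030-12-22 17:00 + 5 h = 2030-12-22 22:00.
2030-12-22 22:00 + 5 h = 2030-12-23 03:00.
2030-12-23 03:00 + 5 h = 2030-12-23 08:00.

2030-12-23 08:00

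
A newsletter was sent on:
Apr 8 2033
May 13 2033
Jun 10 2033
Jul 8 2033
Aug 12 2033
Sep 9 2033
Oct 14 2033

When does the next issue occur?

Nov 11 2033

Gaps: 35, 28, 28, 35, 28, 35 days — a mix of 28 and 35. Every date is a Friday.
Each is the 2nd Friday of its month.
2nd Friday of November 2033: Nov 11 2033.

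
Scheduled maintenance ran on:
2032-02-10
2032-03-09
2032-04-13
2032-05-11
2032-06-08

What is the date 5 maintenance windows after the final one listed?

2032-11-09

All dates are Tuesdays, 28, 35, 28, 28 days apart.
Specifically, the 2nd Tuesday of each month.
July 2032 — 2nd Tuesday is 2032-07-13.
August 2032 — 2nd Tuesday is 2032-08-10.
September 2032 — 2nd Tuesday is 2032-09-14.
2nd Tuesday of October 2032: 2032-10-12.
2nd Tuesday of November 2032: 2032-11-09.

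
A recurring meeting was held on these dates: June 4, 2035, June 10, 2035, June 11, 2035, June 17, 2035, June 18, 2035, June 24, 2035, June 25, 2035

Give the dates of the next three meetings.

July 1, 2035; July 2, 2035; July 8, 2035

The gap pattern 6, 1, 6, 1, 6, 1 repeats every 2 events.
These are the Mondays and Sundays of each week.
The following Sunday is July 1, 2035.
Next Monday: July 2, 2035.
The following Sunday is July 8, 2035.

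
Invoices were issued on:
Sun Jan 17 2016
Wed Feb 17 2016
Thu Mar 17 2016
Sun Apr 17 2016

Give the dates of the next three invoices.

Tue May 17 2016, Fri Jun 17 2016, Sun Jul 17 2016

The day-of-month is always 17 (31, 29, 31 days between events).
So this recurs on the 17th of each month.
Next: May 2016 → Tue May 17 2016.
June 2016: Fri Jun 17 2016.
Next: July 2016 → Sun Jul 17 2016.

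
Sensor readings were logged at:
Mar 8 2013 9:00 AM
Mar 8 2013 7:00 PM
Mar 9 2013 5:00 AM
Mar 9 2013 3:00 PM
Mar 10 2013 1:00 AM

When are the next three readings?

Mar 10 2013 11:00 AM, Mar 10 2013 9:00 PM, Mar 11 2013 7:00 AM

The interval is a steady 10 hours (10, 10, 10, 10).
Mar 10 2013 1:00 AM + 10 h = Mar 10 2013 11:00 AM.
Mar 10 2013 11:00 AM + 10 h = Mar 10 2013 9:00 PM.
Mar 10 2013 9:00 PM + 10 h = Mar 11 2013 7:00 AM.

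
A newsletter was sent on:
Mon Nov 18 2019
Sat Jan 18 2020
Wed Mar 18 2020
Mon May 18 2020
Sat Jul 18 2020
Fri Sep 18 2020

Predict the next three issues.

Gaps: 61, 60, 61, 61, 62 days — not constant. Every event is on the 18th of the month.
Pattern: the 18th of every 2 months.
November 2020: Wed Nov 18 2020.
January 2021: Mon Jan 18 2021.
March 2021: Thu Mar 18 2021.

Wed Nov 18 2020, Mon Jan 18 2021, Thu Mar 18 2021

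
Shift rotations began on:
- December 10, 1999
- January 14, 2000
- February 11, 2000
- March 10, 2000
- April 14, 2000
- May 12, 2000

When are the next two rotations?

June 9, 2000; July 14, 2000

All dates are Fridays, 35, 28, 28, 35, 28 days apart.
Specifically, the 2nd Friday of each month.
2nd Friday of June 2000: June 9, 2000.
July 2000 — 2nd Friday is July 14, 2000.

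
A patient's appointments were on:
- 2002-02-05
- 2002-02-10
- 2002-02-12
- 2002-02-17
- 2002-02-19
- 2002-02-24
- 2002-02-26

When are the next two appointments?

2002-03-03, 2002-03-05

Every event lands on a Tuesday or Sunday (gaps cycle 5, 2, 5, 2, 5, 2).
So the schedule is: every Tuesday and Sunday.
The following Sunday is 2002-03-03.
The following Tuesday is 2002-03-05.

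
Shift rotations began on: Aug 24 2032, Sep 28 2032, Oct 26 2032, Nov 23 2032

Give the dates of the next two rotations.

Dec 28 2032, Jan 25 2033

These are Tuesdays at 28- or 35-day spacing (35, 28, 28).
The pattern: 4th Tuesday of the month.
4th Tuesday of December 2032: Dec 28 2032.
4th Tuesday of January 2033: Jan 25 2033.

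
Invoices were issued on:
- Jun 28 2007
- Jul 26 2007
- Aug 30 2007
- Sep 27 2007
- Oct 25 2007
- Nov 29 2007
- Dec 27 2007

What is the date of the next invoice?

Jan 31 2008

Every date is a Thursday; gaps 28, 35, 28, 28, 35, 28 days.
Each is the last Thursday of its month (at least one falls on the 29th or later, ruling out '4th Thursday').
Last Thursday of January 2008: Jan 31 2008.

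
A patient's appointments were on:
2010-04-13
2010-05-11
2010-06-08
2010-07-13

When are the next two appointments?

These are Tuesdays at 28- or 35-day spacing (28, 28, 35).
The pattern: 2nd Tuesday of the month.
August 2010 — 2nd Tuesday is 2010-08-10.
2nd Tuesday of September 2010: 2010-09-14.

2010-08-10, 2010-09-14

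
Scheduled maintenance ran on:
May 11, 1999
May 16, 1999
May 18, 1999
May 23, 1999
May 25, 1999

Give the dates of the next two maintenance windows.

The gap pattern 5, 2, 5, 2 repeats every 2 events.
These are the Tuesdays and Sundays of each week.
The following Sunday is May 30, 1999.
The following Tuesday is June 1, 1999.

May 30, 1999; June 1, 1999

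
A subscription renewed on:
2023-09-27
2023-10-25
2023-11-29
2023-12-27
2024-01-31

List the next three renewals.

Every date is a Wednesday; gaps 28, 35, 28, 35 days.
Each is the last Wednesday of its month (at least one falls on the 29th or later, ruling out '4th Wednesday').
Last Wednesday of February 2024: 2024-02-28.
March 2024 ends with Wednesday 2024-03-27.
April 2024 ends with Wednesday 2024-04-24.

2024-02-28, 2024-03-27, 2024-04-24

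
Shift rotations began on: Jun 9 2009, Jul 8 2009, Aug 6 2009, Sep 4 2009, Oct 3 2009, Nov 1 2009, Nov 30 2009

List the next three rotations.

Every event comes 29 days after the last (29, 29, 29, 29, 29, 29).
Nov 30 2009 + 29 days = Dec 29 2009.
Dec 29 2009 + 29 days = Jan 27 2010.
Jan 27 2010 + 29 days = Feb 25 2010.

Dec 29 2009, Jan 27 2010, Feb 25 2010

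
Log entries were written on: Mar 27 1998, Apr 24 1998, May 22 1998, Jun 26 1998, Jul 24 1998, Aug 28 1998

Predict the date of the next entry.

All dates are Fridays, 28, 28, 35, 28, 35 days apart.
Specifically, the 4th Friday of each month.
4th Friday of September 1998: Sep 25 1998.

Sep 25 1998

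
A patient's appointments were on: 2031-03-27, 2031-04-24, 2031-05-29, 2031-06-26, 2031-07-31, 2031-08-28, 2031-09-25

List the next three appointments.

2031-10-30, 2031-11-27, 2031-12-25

Every date is a Thursday; gaps 28, 35, 28, 35, 28, 28 days.
Each is the last Thursday of its month (at least one falls on the 29th or later, ruling out '4th Thursday').
Last Thursday of October 2031: 2031-10-30.
November 2031 ends with Thursday 2031-11-27.
Last Thursday of December 2031: 2031-12-25.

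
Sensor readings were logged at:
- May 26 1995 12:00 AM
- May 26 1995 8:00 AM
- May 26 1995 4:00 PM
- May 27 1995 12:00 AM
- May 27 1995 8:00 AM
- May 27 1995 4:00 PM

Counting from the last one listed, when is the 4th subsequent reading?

May 29 1995 12:00 AM

The interval is a steady 8 hours (8, 8, 8, 8, 8).
May 27 1995 4:00 PM + 8 h = May 28 1995 12:00 AM.
May 28 1995 12:00 AM + 8 h = May 28 1995 8:00 AM.
May 28 1995 8:00 AM + 8 h = May 28 1995 4:00 PM.
May 28 1995 4:00 PM + 8 h = May 29 1995 12:00 AM.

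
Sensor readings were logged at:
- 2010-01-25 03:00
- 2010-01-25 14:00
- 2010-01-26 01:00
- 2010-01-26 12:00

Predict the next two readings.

2010-01-26 23:00, 2010-01-27 10:00

Gaps: 11, 11, 11 hours — each event is 11 hours after the previous one.
2010-01-26 12:00 + 11 h = 2010-01-26 23:00.
2010-01-26 23:00 + 11 h = 2010-01-27 10:00.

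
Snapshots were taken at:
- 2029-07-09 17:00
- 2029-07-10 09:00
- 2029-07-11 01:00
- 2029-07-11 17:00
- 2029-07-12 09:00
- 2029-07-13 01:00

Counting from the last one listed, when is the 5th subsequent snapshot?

2029-07-16 09:00

Gaps: 16, 16, 16, 16, 16 hours — each event is 16 hours after the previous one.
2029-07-13 01:00 + 16 h = 2029-07-13 17:00.
2029-07-13 17:00 + 16 h = 2029-07-14 09:00.
2029-07-14 09:00 + 16 h = 2029-07-15 01:00.
2029-07-15 01:00 + 16 h = 2029-07-15 17:00.
2029-07-15 17:00 + 16 h = 2029-07-16 09:00.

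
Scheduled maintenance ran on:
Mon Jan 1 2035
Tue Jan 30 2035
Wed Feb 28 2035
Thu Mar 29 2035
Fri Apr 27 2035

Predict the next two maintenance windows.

Sat May 26 2035, Sun Jun 24 2035

The spacing is 29, 29, 29, 29 days — always 29 days.
Fri Apr 27 2035 + 29 days = Sat May 26 2035.
Sat May 26 2035 + 29 days = Sun Jun 24 2035.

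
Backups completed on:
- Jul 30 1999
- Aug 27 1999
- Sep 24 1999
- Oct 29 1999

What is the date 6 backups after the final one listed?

Apr 28 2000

Every date is a Friday; gaps 28, 28, 35 days.
Each is the last Friday of its month (at least one falls on the 29th or later, ruling out '4th Friday').
November 1999 ends with Friday Nov 26 1999.
Last Friday of December 1999: Dec 31 1999.
January 2000 ends with Friday Jan 28 2000.
Last Friday of February 2000: Feb 25 2000.
March 2000 ends with Friday Mar 31 2000.
April 2000 ends with Friday Apr 28 2000.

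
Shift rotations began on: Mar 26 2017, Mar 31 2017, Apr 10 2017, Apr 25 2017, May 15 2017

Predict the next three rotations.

Jun 9 2017, Jul 9 2017, Aug 13 2017

Intervals are 5, 10, 15, 20 days — an arithmetic progression with common difference 5.
Next gap: 25 days. May 15 2017 + 25 days = Jun 9 2017.
Next gap: 30 days. Jun 9 2017 + 30 days = Jul 9 2017.
Next gap: 35 days. Jul 9 2017 + 35 days = Aug 13 2017.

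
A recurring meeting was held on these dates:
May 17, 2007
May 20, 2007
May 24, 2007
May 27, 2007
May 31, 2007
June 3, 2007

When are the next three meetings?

Gaps: 3, 4, 3, 4, 3 days — not constant, but cyclic with period 2.
The events fall on every Thursday and Sunday.
Next Thursday: June 7, 2007.
The following Sunday is June 10, 2007.
The following Thursday is June 14, 2007.

June 7, 2007; June 10, 2007; June 14, 2007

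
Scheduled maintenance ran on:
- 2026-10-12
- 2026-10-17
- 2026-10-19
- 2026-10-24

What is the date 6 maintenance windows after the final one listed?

Every event lands on a Monday or Saturday (gaps cycle 5, 2, 5).
So the schedule is: every Monday and Saturday.
The following Monday is 2026-10-26.
Next Saturday: 2026-10-31.
The following Monday is 2026-11-02.
Next Saturday: 2026-11-07.
Next Monday: 2026-11-09.
The following Saturday is 2026-11-14.

2026-11-14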